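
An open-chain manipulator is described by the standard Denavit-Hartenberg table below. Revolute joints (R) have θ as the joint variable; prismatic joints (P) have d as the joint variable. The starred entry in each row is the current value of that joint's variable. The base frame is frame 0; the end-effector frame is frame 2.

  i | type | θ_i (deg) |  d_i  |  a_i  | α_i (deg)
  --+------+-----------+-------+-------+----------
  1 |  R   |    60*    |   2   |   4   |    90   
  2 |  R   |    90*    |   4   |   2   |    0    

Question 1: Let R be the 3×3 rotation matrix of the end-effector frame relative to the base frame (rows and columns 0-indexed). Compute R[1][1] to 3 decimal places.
-0.866

End-effector y-axis (col 1 of R) = (-0.5000,-0.8660,0.0000)
R[1][1] = -0.8660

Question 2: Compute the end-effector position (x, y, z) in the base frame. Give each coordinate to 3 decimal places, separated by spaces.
5.464 1.464 4.000

after link 1: o_1 = (2.0000, 3.4641, 2.0000)
after link 2: o_2 = (5.4641, 1.4641, 4.0000)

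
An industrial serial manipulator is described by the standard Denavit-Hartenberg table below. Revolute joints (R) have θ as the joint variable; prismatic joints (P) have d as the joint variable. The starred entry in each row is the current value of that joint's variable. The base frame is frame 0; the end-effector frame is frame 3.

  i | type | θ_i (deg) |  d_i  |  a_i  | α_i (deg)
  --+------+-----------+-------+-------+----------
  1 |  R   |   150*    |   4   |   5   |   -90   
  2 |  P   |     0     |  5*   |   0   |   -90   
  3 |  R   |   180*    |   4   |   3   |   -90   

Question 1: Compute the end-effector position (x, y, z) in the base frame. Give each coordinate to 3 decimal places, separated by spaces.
after link 1: o_1 = (-4.3301, 2.5000, 4.0000)
after link 2: o_2 = (-6.8301, -1.8301, 4.0000)
after link 3: o_3 = (-4.2321, -3.3301, -0.0000)

-4.232 -3.330 -0.000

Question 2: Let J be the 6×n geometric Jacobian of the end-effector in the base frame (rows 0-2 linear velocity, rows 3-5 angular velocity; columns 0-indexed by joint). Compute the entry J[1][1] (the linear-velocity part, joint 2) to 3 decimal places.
prismatic axis z_1 = (-0.5000,-0.8660,0.0000)
J_v[:, 1] = z_1; J_ω[:, 1] = (0,0,0)
entry J[1][1] = -0.8660

-0.866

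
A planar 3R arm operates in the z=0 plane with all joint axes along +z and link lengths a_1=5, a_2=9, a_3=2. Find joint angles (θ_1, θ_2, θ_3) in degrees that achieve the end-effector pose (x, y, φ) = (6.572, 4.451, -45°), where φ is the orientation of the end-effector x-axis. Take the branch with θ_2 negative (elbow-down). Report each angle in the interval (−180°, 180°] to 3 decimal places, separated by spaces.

134.999 -119.997 -60.002

wrist centre = target − a_3·(cos φ, sin φ) = (5.1578, 5.8652)
cos θ_2 = (61.0035−5²−9²)/(2·5·9) = -0.5000; θ_2 = -119.9974° (elbow-down)
β = atan2(5.8652,5.1578) = 48.6721°; ψ = atan2(-7.7944,0.5003) = -86.3270°
θ_1 = β − ψ = 134.9991°
θ_3 = φ − θ_1 − θ_2 = -60.0017° (wrapped to (-180°,180°])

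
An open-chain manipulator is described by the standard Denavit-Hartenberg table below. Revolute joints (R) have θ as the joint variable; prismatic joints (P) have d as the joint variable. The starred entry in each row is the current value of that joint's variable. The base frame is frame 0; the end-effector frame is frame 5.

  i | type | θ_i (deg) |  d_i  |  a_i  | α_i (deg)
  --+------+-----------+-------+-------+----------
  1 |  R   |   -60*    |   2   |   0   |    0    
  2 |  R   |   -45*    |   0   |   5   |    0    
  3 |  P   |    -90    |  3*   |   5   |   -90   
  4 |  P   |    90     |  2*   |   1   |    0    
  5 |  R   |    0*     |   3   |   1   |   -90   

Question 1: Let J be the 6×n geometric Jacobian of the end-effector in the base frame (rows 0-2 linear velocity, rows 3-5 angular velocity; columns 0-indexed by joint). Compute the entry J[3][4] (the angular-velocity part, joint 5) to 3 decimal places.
-0.259

axis z_4 = (-0.2588,-0.9659,0.0000); lever o_n−o_4 = (-0.7765,-2.8978,-1.0000)
cross product → J_v[:, 4] = (0.9659,-0.2588,-0.0000)
J_ω[:, 4] = z_4
entry J[3][4] = -0.2588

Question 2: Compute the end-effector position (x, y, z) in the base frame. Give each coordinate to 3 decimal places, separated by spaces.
after link 1: o_1 = (0.0000, 0.0000, 2.0000)
after link 2: o_2 = (-1.2941, -4.8296, 2.0000)
after link 3: o_3 = (-6.1237, -3.5355, 5.0000)
after link 4: o_4 = (-6.6414, -5.4674, 4.0000)
after link 5: o_5 = (-7.4178, -8.3652, 3.0000)

-7.418 -8.365 3.000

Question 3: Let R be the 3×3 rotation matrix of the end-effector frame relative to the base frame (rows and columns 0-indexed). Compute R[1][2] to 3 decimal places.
End-effector z-axis (col 2 of R) = (0.9659,-0.2588,-0.0000)
R[1][2] = -0.2588

-0.259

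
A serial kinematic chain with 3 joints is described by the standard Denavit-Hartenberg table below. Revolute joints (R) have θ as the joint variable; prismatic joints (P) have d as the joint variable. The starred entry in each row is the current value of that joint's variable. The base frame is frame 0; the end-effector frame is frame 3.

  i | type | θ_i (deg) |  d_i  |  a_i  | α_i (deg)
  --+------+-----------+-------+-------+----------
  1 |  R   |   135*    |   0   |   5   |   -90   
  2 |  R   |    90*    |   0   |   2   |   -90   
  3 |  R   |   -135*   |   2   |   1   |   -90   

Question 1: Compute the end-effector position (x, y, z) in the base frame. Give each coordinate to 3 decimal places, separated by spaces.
-2.621 1.621 -1.293

after link 1: o_1 = (-3.5355, 3.5355, 0.0000)
after link 2: o_2 = (-3.5355, 3.5355, -2.0000)
after link 3: o_3 = (-2.6213, 1.6213, -1.2929)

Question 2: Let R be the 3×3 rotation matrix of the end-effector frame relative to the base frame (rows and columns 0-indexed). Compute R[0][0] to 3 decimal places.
-0.500

End-effector x-axis (col 0 of R) = (-0.5000,-0.5000,0.7071)
R[0][0] = -0.5000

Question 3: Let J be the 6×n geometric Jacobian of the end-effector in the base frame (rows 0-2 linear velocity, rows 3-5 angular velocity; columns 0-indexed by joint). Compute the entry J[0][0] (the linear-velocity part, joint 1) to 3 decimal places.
-1.621

axis z_0 = ẑ; lever o_n−o_0 = (-2.6213,1.6213,-1.2929)
cross product → J_v[:, 0] = (-1.6213,-2.6213,0.0000)
J_ω[:, 0] = z_0
entry J[0][0] = -1.6213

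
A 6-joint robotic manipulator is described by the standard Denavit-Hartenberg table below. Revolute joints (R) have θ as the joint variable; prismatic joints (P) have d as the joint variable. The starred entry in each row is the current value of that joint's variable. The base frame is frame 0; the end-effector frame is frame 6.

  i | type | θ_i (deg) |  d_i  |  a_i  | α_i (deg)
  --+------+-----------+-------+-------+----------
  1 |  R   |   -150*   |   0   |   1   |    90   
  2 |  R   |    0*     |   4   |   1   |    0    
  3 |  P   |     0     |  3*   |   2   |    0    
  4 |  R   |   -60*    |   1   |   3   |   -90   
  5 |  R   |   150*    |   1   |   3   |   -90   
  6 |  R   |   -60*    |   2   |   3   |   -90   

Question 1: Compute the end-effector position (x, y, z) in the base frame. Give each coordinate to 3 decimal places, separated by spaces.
after link 1: o_1 = (-0.8660, -0.5000, 0.0000)
after link 2: o_2 = (-3.7321, 2.4641, 0.0000)
after link 3: o_3 = (-6.9641, 4.0622, 0.0000)
after link 4: o_4 = (-8.7631, 4.1782, -2.5981)
after link 5: o_5 = (-7.6381, 3.0957, 0.1519)
after link 6: o_6 = (-9.0822, 3.3959, 3.4420)

-9.082 3.396 3.442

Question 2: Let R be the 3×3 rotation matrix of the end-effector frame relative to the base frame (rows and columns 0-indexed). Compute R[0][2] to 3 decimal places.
End-effector z-axis (col 2 of R) = (0.9163,0.0290,0.3995)
R[0][2] = 0.9163

0.916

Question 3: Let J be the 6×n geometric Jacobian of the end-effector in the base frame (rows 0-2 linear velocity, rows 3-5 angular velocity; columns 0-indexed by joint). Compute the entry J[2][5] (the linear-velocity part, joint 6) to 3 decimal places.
axis z_5 = (-0.2165,0.8750,0.4330); lever o_n−o_5 = (-1.4441,0.3002,3.2901)
cross product → J_v[:, 5] = (2.7488,0.0870,1.1986)
J_ω[:, 5] = z_5
entry J[2][5] = 1.1986

1.199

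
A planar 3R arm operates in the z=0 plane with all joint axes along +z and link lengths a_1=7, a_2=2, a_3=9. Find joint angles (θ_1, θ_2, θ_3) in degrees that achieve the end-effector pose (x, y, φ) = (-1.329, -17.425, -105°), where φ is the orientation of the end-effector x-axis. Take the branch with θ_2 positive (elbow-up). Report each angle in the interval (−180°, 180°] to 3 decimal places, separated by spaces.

-90.002 30.024 -45.022

wrist centre = target − a_3·(cos φ, sin φ) = (1.0004, -8.7317)
cos θ_2 = (77.2428−7²−2²)/(2·7·2) = 0.8658; θ_2 = 30.0243° (elbow-up)
β = atan2(-8.7317,1.0004) = -83.4642°; ψ = atan2(1.0007,8.7316) = 6.5382°
θ_1 = β − ψ = -90.0024°
θ_3 = φ − θ_1 − θ_2 = -45.0220° (wrapped to (-180°,180°])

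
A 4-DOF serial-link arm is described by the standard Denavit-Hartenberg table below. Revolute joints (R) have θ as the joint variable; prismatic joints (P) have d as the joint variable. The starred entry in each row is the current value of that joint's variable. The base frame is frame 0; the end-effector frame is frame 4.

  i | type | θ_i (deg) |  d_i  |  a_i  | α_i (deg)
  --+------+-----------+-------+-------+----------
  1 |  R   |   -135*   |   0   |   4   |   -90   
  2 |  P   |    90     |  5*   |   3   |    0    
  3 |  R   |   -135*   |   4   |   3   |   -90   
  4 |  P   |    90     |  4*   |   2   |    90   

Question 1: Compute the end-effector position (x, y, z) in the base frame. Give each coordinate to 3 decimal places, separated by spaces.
-1.379 -11.278 -3.707

after link 1: o_1 = (-2.8284, -2.8284, 0.0000)
after link 2: o_2 = (0.7071, -6.3640, -3.0000)
after link 3: o_3 = (2.0355, -10.6924, -0.8787)
after link 4: o_4 = (-1.3787, -11.2782, -3.7071)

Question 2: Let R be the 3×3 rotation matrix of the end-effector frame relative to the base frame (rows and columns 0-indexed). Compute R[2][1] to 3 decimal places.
-0.707

End-effector y-axis (col 1 of R) = (-0.5000,-0.5000,-0.7071)
R[2][1] = -0.7071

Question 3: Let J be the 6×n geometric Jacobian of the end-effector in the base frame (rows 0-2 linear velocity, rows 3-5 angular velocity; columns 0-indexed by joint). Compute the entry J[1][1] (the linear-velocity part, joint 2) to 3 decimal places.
prismatic axis z_1 = (0.7071,-0.7071,0.0000)
J_v[:, 1] = z_1; J_ω[:, 1] = (0,0,0)
entry J[1][1] = -0.7071

-0.707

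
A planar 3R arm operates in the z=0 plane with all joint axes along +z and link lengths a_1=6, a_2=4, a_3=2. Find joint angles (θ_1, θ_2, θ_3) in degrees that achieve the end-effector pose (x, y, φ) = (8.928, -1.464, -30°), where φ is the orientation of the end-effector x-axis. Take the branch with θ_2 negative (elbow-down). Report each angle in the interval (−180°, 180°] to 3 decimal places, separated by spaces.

30.002 -90.004 30.002

wrist centre = target − a_3·(cos φ, sin φ) = (7.1959, -0.4640)
cos θ_2 = (51.9970−6²−4²)/(2·6·4) = -0.0001; θ_2 = -90.0036° (elbow-down)
β = atan2(-0.4640,7.1959) = -3.6894°; ψ = atan2(-4.0000,5.9997) = -33.6912°
θ_1 = β − ψ = 30.0018°
θ_3 = φ − θ_1 − θ_2 = 30.0018° (wrapped to (-180°,180°])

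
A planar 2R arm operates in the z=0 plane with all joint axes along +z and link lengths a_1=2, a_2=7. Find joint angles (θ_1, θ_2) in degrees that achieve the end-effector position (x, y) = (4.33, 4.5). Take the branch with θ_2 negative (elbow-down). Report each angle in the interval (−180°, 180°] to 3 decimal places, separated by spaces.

cos θ_2 = (38.9989−2²−7²)/(2·2·7) = -0.5000; θ_2 = -120.0026° (elbow-down)
β = atan2(4.5000,4.3300) = 46.1030°; ψ = atan2(-6.0620,-1.5003) = -103.9007°
θ_1 = β − ψ = 150.0036°

150.004 -120.003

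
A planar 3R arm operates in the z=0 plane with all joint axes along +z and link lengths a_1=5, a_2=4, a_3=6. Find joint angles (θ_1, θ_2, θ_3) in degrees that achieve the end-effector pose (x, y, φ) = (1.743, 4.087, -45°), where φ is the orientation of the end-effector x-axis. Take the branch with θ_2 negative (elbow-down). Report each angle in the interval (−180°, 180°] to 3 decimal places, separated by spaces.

120.011 -30.028 -134.983

wrist centre = target − a_3·(cos φ, sin φ) = (-2.4996, 8.3296)
cos θ_2 = (75.6311−5²−4²)/(2·5·4) = 0.8658; θ_2 = -30.0283° (elbow-down)
β = atan2(8.3296,-2.4996) = 106.7040°; ψ = atan2(-2.0017,8.4631) = -13.3072°
θ_1 = β − ψ = 120.0111°
θ_3 = φ − θ_1 − θ_2 = -134.9828° (wrapped to (-180°,180°])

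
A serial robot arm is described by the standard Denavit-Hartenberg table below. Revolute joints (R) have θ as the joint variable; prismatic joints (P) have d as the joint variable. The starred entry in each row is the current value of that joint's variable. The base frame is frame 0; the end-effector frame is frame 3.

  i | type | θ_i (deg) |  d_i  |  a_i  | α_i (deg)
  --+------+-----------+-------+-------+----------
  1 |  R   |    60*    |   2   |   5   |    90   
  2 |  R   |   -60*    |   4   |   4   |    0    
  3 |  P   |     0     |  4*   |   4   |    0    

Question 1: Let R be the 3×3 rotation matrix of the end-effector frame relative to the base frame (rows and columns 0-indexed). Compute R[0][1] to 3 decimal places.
End-effector y-axis (col 1 of R) = (0.4330,0.7500,0.5000)
R[0][1] = 0.4330

0.433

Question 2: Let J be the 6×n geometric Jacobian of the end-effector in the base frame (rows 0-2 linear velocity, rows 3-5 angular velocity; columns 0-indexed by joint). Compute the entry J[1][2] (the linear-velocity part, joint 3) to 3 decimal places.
-0.500

prismatic axis z_2 = (0.8660,-0.5000,0.0000)
J_v[:, 2] = z_2; J_ω[:, 2] = (0,0,0)
entry J[1][2] = -0.5000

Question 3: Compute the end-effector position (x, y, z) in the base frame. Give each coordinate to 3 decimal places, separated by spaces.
11.428 3.794 -4.928

after link 1: o_1 = (2.5000, 4.3301, 2.0000)
after link 2: o_2 = (6.9641, 4.0622, -1.4641)
after link 3: o_3 = (11.4282, 3.7942, -4.9282)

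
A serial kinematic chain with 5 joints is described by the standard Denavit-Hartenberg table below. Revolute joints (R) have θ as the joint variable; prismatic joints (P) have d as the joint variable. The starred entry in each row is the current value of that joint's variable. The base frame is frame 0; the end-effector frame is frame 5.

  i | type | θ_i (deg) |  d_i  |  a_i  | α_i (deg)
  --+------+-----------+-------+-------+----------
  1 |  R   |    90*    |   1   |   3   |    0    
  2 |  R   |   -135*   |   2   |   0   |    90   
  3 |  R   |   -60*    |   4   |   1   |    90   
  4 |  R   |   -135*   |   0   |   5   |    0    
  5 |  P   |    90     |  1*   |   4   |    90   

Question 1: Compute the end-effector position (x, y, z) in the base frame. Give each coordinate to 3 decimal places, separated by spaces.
1.163 5.180 2.246

after link 1: o_1 = (0.0000, 3.0000, 1.0000)
after link 2: o_2 = (0.0000, 3.0000, 3.0000)
after link 3: o_3 = (-2.4749, -0.1820, 2.1340)
after link 4: o_4 = (-1.2249, 3.5680, 5.1958)
after link 5: o_5 = (1.1628, 5.1804, 2.2463)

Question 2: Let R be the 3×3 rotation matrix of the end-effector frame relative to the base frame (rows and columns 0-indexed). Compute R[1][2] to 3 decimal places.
End-effector z-axis (col 2 of R) = (0.2500,0.7500,0.6124)
R[1][2] = 0.7500

0.750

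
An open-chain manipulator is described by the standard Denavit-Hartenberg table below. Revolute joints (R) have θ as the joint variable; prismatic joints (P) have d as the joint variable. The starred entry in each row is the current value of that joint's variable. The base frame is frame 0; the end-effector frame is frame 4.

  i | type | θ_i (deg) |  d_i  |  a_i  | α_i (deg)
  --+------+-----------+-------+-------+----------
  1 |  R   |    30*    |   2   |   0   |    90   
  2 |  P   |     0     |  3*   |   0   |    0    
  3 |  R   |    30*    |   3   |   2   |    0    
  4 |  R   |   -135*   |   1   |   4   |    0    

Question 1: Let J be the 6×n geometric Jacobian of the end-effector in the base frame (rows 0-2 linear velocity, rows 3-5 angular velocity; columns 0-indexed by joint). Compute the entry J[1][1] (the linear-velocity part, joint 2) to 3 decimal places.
-0.866

prismatic axis z_1 = (0.5000,-0.8660,0.0000)
J_v[:, 1] = z_1; J_ω[:, 1] = (0,0,0)
entry J[1][1] = -0.8660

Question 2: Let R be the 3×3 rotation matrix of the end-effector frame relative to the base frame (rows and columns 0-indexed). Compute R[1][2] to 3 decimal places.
-0.866

End-effector z-axis (col 2 of R) = (0.5000,-0.8660,0.0000)
R[1][2] = -0.8660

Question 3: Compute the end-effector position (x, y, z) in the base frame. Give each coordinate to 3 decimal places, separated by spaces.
4.103 -5.714 -0.864

after link 1: o_1 = (0.0000, 0.0000, 2.0000)
after link 2: o_2 = (1.5000, -2.5981, 2.0000)
after link 3: o_3 = (4.5000, -4.3301, 3.0000)
after link 4: o_4 = (4.1034, -5.7138, -0.8637)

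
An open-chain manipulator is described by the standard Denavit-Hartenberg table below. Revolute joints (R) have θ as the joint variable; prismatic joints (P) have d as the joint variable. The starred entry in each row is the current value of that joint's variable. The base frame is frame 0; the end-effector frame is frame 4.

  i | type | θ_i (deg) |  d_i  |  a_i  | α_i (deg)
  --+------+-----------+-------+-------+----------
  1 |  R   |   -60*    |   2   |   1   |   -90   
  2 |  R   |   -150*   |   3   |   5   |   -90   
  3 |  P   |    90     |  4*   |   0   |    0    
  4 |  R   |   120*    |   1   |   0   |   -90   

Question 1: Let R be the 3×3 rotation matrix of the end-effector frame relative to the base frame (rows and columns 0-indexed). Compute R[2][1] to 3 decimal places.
-0.866

End-effector y-axis (col 1 of R) = (-0.2500,0.4330,-0.8660)
R[2][1] = -0.8660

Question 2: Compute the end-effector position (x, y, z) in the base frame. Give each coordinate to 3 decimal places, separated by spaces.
2.183 2.219 8.830

after link 1: o_1 = (0.5000, -0.8660, 2.0000)
after link 2: o_2 = (0.9330, 4.3840, 4.5000)
after link 3: o_3 = (1.9330, 2.6519, 7.9641)
after link 4: o_4 = (2.1830, 2.2189, 8.8301)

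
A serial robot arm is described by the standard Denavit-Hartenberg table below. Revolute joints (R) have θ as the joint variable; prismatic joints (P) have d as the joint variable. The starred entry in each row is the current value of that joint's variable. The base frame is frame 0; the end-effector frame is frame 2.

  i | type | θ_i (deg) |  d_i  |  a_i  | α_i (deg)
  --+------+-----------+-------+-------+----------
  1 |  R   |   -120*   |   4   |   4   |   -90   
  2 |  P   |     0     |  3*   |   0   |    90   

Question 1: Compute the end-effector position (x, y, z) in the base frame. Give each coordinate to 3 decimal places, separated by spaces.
0.598 -4.964 4.000

after link 1: o_1 = (-2.0000, -3.4641, 4.0000)
after link 2: o_2 = (0.5981, -4.9641, 4.0000)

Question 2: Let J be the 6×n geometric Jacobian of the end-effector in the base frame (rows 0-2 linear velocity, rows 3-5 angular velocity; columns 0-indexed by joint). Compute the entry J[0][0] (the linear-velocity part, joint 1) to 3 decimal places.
4.964

axis z_0 = ẑ; lever o_n−o_0 = (0.5981,-4.9641,4.0000)
cross product → J_v[:, 0] = (4.9641,0.5981,-0.0000)
J_ω[:, 0] = z_0
entry J[0][0] = 4.9641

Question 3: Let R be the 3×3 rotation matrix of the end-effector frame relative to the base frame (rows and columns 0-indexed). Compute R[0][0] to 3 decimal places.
-0.500

End-effector x-axis (col 0 of R) = (-0.5000,-0.8660,0.0000)
R[0][0] = -0.5000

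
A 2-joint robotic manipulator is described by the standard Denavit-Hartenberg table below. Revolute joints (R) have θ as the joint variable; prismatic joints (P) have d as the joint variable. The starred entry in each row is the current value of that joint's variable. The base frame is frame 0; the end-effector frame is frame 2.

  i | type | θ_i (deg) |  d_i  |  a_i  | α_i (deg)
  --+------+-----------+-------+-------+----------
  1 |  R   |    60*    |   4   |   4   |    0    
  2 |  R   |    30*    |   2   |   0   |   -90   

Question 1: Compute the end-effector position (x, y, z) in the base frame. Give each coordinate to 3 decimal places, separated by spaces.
2.000 3.464 6.000

after link 1: o_1 = (2.0000, 3.4641, 4.0000)
after link 2: o_2 = (2.0000, 3.4641, 6.0000)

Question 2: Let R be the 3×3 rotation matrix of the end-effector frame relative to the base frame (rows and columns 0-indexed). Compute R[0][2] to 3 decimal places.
-1.000

End-effector z-axis (col 2 of R) = (-1.0000,0.0000,0.0000)
R[0][2] = -1.0000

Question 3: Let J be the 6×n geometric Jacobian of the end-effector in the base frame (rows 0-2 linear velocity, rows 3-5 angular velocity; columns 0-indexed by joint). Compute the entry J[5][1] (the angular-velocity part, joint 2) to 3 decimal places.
axis z_1 = (0.0000,0.0000,1.0000); lever o_n−o_1 = (0.0000,0.0000,2.0000)
cross product → J_v[:, 1] = (0.0000,0.0000,0.0000)
J_ω[:, 1] = z_1
entry J[5][1] = 1.0000

1.000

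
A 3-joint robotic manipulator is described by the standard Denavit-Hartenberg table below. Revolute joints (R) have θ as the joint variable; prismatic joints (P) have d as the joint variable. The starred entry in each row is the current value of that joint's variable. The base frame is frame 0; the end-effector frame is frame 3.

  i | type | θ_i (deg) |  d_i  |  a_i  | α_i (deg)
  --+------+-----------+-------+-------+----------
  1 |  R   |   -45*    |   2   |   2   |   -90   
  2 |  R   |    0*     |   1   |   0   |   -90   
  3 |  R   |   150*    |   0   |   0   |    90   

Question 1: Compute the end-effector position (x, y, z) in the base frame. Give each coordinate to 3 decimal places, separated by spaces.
after link 1: o_1 = (1.4142, -1.4142, 2.0000)
after link 2: o_2 = (2.1213, -0.7071, 2.0000)
after link 3: o_3 = (2.1213, -0.7071, 2.0000)

2.121 -0.707 2.000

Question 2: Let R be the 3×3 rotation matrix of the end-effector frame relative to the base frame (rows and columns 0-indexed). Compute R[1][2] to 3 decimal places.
-0.966

End-effector z-axis (col 2 of R) = (-0.2588,-0.9659,-0.0000)
R[1][2] = -0.9659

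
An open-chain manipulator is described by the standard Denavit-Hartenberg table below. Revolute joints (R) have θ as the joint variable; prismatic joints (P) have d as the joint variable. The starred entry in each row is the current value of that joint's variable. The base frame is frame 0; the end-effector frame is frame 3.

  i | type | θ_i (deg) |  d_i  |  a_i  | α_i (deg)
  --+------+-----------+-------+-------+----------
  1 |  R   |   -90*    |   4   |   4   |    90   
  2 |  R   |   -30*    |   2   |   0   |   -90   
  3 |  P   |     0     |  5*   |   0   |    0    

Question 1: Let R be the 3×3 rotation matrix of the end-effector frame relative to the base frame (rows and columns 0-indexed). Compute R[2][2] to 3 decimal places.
End-effector z-axis (col 2 of R) = (0.0000,-0.5000,0.8660)
R[2][2] = 0.8660

0.866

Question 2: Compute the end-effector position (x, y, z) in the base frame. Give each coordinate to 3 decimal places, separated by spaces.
-2.000 -6.500 8.330

after link 1: o_1 = (0.0000, -4.0000, 4.0000)
after link 2: o_2 = (-2.0000, -4.0000, 4.0000)
after link 3: o_3 = (-2.0000, -6.5000, 8.3301)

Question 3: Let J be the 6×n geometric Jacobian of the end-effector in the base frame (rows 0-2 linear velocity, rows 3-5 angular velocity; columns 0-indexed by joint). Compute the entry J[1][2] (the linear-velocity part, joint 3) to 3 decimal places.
prismatic axis z_2 = (0.0000,-0.5000,0.8660)
J_v[:, 2] = z_2; J_ω[:, 2] = (0,0,0)
entry J[1][2] = -0.5000

-0.500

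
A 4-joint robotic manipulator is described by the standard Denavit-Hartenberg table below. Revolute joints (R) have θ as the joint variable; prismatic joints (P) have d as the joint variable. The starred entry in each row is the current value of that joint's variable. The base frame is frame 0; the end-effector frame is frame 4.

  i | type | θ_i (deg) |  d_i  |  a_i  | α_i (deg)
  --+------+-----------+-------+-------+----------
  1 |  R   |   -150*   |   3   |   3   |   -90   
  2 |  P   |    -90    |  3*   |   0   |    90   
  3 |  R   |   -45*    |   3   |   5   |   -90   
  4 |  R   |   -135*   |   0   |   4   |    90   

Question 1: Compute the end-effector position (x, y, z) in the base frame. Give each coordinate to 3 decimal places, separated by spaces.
3.182 0.146 4.536

after link 1: o_1 = (-2.5981, -1.5000, 3.0000)
after link 2: o_2 = (-1.0981, -4.0981, 3.0000)
after link 3: o_3 = (-0.2678, 0.4638, 6.5355)
after link 4: o_4 = (3.1817, 0.1459, 4.5355)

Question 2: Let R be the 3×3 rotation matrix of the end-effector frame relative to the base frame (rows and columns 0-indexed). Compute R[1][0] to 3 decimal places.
-0.079

End-effector x-axis (col 0 of R) = (0.8624,-0.0795,-0.5000)
R[1][0] = -0.0795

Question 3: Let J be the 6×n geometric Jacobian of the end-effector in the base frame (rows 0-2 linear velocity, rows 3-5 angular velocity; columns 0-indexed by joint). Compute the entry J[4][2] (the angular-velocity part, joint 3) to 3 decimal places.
axis z_2 = (0.8660,0.5000,0.0000); lever o_n−o_2 = (4.2798,4.2440,1.5355)
cross product → J_v[:, 2] = (0.7678,-1.3298,1.5355)
J_ω[:, 2] = z_2
entry J[4][2] = 0.5000

0.500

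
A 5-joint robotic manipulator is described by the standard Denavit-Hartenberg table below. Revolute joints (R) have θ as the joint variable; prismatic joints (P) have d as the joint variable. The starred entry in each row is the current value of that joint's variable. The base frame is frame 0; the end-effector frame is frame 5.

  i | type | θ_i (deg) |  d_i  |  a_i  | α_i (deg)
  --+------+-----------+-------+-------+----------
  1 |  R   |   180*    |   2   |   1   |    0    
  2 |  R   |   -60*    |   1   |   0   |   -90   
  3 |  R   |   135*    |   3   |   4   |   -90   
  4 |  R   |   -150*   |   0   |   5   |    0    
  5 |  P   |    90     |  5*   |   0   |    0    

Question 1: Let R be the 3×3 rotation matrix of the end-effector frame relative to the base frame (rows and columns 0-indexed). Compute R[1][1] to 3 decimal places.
-0.280

End-effector y-axis (col 1 of R) = (0.7392,-0.2803,-0.6124)
R[1][1] = -0.2803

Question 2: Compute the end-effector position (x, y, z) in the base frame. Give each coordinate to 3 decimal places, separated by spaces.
-4.112 -5.610 6.769

after link 1: o_1 = (-1.0000, 0.0000, 2.0000)
after link 2: o_2 = (-1.0000, 0.0000, 3.0000)
after link 3: o_3 = (-2.1839, -3.9495, 0.1716)
after link 4: o_4 = (-5.8799, -2.5478, 3.2334)
after link 5: o_5 = (-4.1121, -5.6097, 6.7690)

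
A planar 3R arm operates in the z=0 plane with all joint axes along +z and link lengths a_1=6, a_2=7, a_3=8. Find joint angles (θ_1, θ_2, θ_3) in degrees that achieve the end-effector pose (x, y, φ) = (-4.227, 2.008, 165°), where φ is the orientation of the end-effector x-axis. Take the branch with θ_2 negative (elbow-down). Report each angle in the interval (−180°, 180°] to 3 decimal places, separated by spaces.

89.990 -149.996 -134.994

wrist centre = target − a_3·(cos φ, sin φ) = (3.5004, -0.0626)
cos θ_2 = (12.2568−6²−7²)/(2·6·7) = -0.8660; θ_2 = -149.9961° (elbow-down)
β = atan2(-0.0626,3.5004) = -1.0238°; ψ = atan2(-3.5004,-0.0619) = -91.0137°
θ_1 = β − ψ = 89.9899°
θ_3 = φ − θ_1 − θ_2 = -134.9939° (wrapped to (-180°,180°])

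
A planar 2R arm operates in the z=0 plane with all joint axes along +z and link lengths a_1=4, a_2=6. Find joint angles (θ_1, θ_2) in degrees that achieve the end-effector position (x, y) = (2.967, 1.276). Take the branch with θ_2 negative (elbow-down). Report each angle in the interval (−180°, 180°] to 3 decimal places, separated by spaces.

135.007 -149.999

cos θ_2 = (10.4313−4²−6²)/(2·4·6) = -0.8660; θ_2 = -149.9988° (elbow-down)
β = atan2(1.2760,2.9670) = 23.2708°; ψ = atan2(-3.0001,-1.1961) = -111.7363°
θ_1 = β − ψ = 135.0071°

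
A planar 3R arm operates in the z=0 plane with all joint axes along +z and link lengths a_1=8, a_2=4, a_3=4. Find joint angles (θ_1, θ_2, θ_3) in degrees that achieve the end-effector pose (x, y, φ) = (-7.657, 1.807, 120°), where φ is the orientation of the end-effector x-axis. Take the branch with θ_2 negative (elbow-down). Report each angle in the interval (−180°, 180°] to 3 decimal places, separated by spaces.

-134.997 -134.997 29.994

wrist centre = target − a_3·(cos φ, sin φ) = (-5.6570, -1.6571)
cos θ_2 = (34.7476−8²−4²)/(2·8·4) = -0.7071; θ_2 = -134.9969° (elbow-down)
β = atan2(-1.6571,-5.6570) = -163.6731°; ψ = atan2(-2.8286,5.1717) = -28.6756°
θ_1 = β − ψ = -134.9975°
θ_3 = φ − θ_1 − θ_2 = 29.9944° (wrapped to (-180°,180°])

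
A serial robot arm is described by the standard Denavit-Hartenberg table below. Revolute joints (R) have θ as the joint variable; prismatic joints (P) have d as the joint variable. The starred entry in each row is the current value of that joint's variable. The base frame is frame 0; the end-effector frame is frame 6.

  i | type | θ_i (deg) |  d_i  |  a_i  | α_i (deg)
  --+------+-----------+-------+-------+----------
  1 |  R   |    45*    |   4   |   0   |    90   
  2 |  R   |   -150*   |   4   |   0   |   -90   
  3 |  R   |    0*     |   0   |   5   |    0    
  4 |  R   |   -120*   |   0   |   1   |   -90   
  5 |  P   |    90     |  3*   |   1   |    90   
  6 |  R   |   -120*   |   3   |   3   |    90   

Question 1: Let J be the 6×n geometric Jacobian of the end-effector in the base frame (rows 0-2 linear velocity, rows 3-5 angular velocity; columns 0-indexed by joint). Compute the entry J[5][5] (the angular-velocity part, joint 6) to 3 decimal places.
0.250

axis z_5 = (0.9186,-0.3062,0.2500); lever o_n−o_5 = (3.7453,1.9082,0.5760)
cross product → J_v[:, 5] = (-0.6534,0.4073,2.8995)
J_ω[:, 5] = z_5
entry J[5][5] = 0.2500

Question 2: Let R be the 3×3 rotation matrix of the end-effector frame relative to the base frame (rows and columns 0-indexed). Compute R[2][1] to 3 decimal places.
End-effector y-axis (col 1 of R) = (0.9186,-0.3062,0.2500)
R[2][1] = 0.2500

0.250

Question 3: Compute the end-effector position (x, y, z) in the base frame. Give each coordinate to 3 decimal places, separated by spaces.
after link 1: o_1 = (0.0000, 0.0000, 4.0000)
after link 2: o_2 = (2.8284, -2.8284, 4.0000)
after link 3: o_3 = (-0.2334, -5.8903, 1.5000)
after link 4: o_4 = (0.6851, -6.1965, 1.7500)
after link 5: o_5 = (-0.1988, -9.2017, 1.3170)
after link 6: o_6 = (3.5465, -7.2935, 1.8929)

3.547 -7.294 1.893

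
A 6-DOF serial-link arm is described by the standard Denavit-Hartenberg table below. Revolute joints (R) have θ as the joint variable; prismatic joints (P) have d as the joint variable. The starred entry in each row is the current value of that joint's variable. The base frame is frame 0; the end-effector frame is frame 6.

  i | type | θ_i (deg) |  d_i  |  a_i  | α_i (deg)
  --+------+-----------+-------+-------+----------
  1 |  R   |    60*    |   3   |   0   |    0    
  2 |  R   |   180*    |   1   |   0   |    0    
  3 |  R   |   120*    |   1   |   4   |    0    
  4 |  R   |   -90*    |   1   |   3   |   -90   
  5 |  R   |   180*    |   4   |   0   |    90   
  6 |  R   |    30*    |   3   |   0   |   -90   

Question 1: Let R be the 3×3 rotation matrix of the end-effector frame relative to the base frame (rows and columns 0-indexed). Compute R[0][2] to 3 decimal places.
End-effector z-axis (col 2 of R) = (0.8660,-0.5000,0.0000)
R[0][2] = 0.8660

0.866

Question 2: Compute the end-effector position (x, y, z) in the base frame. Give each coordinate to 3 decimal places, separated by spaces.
8.000 -3.000 3.000

after link 1: o_1 = (0.0000, 0.0000, 3.0000)
after link 2: o_2 = (0.0000, 0.0000, 4.0000)
after link 3: o_3 = (4.0000, -0.0000, 5.0000)
after link 4: o_4 = (4.0000, -3.0000, 6.0000)
after link 5: o_5 = (8.0000, -3.0000, 6.0000)
after link 6: o_6 = (8.0000, -3.0000, 3.0000)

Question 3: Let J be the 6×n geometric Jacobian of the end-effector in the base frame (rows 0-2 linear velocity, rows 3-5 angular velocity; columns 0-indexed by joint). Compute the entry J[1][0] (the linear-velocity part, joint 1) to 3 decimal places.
8.000

axis z_0 = ẑ; lever o_n−o_0 = (8.0000,-3.0000,3.0000)
cross product → J_v[:, 0] = (3.0000,8.0000,-0.0000)
J_ω[:, 0] = z_0
entry J[1][0] = 8.0000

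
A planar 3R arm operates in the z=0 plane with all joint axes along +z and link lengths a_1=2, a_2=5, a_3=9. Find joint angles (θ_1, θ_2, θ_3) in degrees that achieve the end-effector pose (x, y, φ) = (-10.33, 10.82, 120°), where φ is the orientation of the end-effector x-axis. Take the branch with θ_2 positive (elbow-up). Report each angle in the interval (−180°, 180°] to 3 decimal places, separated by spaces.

wrist centre = target − a_3·(cos φ, sin φ) = (-5.8300, 3.0258)
cos θ_2 = (43.1442−2²−5²)/(2·2·5) = 0.7072; θ_2 = 44.9917° (elbow-up)
β = atan2(3.0258,-5.8300) = 152.5707°; ψ = atan2(3.5350,5.5360) = 32.5601°
θ_1 = β − ψ = 120.0106°
θ_3 = φ − θ_1 − θ_2 = -45.0023° (wrapped to (-180°,180°])

120.011 44.992 -45.002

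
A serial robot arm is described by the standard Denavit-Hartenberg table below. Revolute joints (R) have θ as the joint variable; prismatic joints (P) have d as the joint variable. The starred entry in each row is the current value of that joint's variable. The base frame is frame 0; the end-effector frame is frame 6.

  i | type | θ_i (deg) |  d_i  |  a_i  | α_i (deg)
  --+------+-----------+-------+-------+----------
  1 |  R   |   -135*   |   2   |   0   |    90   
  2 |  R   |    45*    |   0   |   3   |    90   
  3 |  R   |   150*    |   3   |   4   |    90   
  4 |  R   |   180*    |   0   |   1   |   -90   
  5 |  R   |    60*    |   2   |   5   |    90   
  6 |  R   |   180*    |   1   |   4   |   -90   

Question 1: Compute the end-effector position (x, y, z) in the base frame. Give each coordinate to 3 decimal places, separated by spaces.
-1.555 -0.847 2.284

after link 1: o_1 = (0.0000, 0.0000, 2.0000)
after link 2: o_2 = (-1.5000, -1.5000, 4.1213)
after link 3: o_3 = (-2.6822, 0.1463, -0.4495)
after link 4: o_4 = (-2.7616, -0.6403, 0.1629)
after link 5: o_5 = (1.7739, -3.1758, 1.5771)
after link 6: o_6 = (-1.5545, -0.8474, 2.2842)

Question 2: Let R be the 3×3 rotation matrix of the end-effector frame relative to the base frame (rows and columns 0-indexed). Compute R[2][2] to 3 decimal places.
End-effector z-axis (col 2 of R) = (-0.5000,-0.5000,-0.7071)
R[2][2] = -0.7071

-0.707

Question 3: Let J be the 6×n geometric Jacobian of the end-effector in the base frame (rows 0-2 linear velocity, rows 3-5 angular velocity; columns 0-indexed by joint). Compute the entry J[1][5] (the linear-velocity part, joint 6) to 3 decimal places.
axis z_5 = (-0.5000,-0.5000,0.7071); lever o_n−o_5 = (-3.3284,2.3284,0.7071)
cross product → J_v[:, 5] = (-2.0000,-2.0000,-2.8284)
J_ω[:, 5] = z_5
entry J[1][5] = -2.0000

-2.000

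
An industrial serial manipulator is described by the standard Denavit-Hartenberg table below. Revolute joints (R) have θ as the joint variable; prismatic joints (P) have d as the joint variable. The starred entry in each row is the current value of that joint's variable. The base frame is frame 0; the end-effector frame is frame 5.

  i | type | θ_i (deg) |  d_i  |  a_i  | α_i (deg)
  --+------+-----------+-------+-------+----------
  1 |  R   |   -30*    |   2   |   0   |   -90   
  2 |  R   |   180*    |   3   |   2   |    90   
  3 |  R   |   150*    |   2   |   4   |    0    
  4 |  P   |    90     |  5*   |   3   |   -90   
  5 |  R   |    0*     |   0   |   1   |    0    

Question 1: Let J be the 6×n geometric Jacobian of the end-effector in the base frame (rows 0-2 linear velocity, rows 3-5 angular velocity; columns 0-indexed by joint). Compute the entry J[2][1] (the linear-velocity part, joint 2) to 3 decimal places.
axis z_1 = (0.5000,0.8660,0.0000); lever o_n−o_1 = (3.7679,-0.4019,-7.0000)
cross product → J_v[:, 1] = (-6.0622,3.5000,-3.4641)
J_ω[:, 1] = z_1
entry J[2][1] = -3.4641

-3.464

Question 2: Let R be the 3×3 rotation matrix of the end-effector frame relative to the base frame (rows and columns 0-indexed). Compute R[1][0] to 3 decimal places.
-1.000

End-effector x-axis (col 0 of R) = (0.0000,-1.0000,-0.0000)
R[1][0] = -1.0000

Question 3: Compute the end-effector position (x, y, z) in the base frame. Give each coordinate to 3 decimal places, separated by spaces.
after link 1: o_1 = (0.0000, 0.0000, 2.0000)
after link 2: o_2 = (-0.2321, 3.5981, 2.0000)
after link 3: o_3 = (3.7679, 3.5981, 0.0000)
after link 4: o_4 = (3.7679, 0.5981, -5.0000)
after link 5: o_5 = (3.7679, -0.4019, -5.0000)

3.768 -0.402 -5.000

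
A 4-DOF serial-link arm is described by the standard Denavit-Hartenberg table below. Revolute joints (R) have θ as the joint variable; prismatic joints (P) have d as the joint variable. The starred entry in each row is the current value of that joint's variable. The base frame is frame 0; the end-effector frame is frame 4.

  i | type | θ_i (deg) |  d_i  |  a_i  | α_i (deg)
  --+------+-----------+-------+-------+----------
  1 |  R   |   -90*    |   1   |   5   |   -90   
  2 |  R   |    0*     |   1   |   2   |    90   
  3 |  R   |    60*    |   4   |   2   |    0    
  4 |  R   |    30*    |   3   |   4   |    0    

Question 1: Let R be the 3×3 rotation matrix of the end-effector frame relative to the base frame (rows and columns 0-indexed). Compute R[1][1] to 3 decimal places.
End-effector y-axis (col 1 of R) = (0.0000,1.0000,0.0000)
R[1][1] = 1.0000

1.000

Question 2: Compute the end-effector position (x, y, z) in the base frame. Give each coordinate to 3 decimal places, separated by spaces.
6.732 -8.000 8.000

after link 1: o_1 = (0.0000, -5.0000, 1.0000)
after link 2: o_2 = (1.0000, -7.0000, 1.0000)
after link 3: o_3 = (2.7321, -8.0000, 5.0000)
after link 4: o_4 = (6.7321, -8.0000, 8.0000)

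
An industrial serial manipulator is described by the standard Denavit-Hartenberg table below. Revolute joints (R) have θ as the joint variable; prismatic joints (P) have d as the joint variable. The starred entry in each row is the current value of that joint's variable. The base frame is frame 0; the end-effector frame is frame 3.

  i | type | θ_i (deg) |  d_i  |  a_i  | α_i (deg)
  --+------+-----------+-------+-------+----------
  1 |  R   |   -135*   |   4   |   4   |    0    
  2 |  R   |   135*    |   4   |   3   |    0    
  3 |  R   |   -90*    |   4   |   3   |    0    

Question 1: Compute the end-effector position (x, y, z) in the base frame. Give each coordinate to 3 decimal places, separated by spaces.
after link 1: o_1 = (-2.8284, -2.8284, 4.0000)
after link 2: o_2 = (0.1716, -2.8284, 8.0000)
after link 3: o_3 = (0.1716, -5.8284, 12.0000)

0.172 -5.828 12.000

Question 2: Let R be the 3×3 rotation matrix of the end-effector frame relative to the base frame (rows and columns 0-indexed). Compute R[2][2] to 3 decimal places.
1.000

End-effector z-axis (col 2 of R) = (0.0000,0.0000,1.0000)
R[2][2] = 1.0000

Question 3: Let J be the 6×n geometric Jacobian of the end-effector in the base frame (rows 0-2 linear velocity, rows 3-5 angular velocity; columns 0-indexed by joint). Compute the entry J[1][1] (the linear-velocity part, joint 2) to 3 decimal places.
axis z_1 = (0.0000,0.0000,1.0000); lever o_n−o_1 = (3.0000,-3.0000,8.0000)
cross product → J_v[:, 1] = (3.0000,3.0000,-0.0000)
J_ω[:, 1] = z_1
entry J[1][1] = 3.0000

3.000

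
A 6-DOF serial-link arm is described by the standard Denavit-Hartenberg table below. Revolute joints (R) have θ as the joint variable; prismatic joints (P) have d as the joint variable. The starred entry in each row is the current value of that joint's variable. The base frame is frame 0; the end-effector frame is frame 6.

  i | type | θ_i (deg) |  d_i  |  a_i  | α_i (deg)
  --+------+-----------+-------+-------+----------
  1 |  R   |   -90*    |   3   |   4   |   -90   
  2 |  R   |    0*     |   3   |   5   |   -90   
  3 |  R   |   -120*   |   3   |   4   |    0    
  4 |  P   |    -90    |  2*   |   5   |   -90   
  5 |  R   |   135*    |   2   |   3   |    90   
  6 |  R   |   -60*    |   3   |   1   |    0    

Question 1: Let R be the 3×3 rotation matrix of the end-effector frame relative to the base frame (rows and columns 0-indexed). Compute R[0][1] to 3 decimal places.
0.739

End-effector y-axis (col 1 of R) = (0.7392,-0.2803,0.6124)
R[0][1] = 0.7392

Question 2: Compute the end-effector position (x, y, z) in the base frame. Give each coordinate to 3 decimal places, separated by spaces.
after link 1: o_1 = (0.0000, -4.0000, 3.0000)
after link 2: o_2 = (3.0000, -9.0000, 3.0000)
after link 3: o_3 = (6.4641, -7.0000, 0.0000)
after link 4: o_4 = (3.9641, -2.6699, -2.0000)
after link 5: o_5 = (6.7568, -3.5070, 0.1213)
after link 6: o_6 = (5.1229, -2.4091, 2.5962)

5.123 -2.409 2.596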